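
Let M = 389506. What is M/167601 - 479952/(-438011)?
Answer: 35864049674/10487297373 ≈ 3.4198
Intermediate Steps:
M/167601 - 479952/(-438011) = 389506/167601 - 479952/(-438011) = 389506*(1/167601) - 479952*(-1/438011) = 389506/167601 + 479952/438011 = 35864049674/10487297373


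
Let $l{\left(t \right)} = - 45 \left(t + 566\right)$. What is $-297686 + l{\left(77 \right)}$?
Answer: $-326621$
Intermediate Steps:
$l{\left(t \right)} = -25470 - 45 t$ ($l{\left(t \right)} = - 45 \left(566 + t\right) = -25470 - 45 t$)
$-297686 + l{\left(77 \right)} = -297686 - 28935 = -326621$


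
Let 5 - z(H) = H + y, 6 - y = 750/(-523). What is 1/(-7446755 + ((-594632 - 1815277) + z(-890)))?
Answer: -523/5154571075 ≈ -1.0146e-7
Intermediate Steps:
y = 3888/523 (y = 6 - 750/(-523) = 6 - 750*(-1)/523 = 6 - 1*(-750/523) = 6 + 750/523 = 3888/523 ≈ 7.4340)
z(H) = -1273/523 - H (z(H) = 5 - (H + 3888/523) = 5 - (3888/523 + H) = 5 + (-3888/523 - H) = -1273/523 - H)
1/(-7446755 + ((-594632 - 1815277) + z(-890))) = 1/(-7446755 + ((-594632 - 1815277) + (-1273/523 - 1*(-890)))) = 1/(-7446755 + (-2409909 + (-1273/523 + 890))) = 1/(-7446755 + (-2409909 + 464197/523)) = 1/(-7446755 - 1259918210/523) = 1/(-5154571075/523) = -523/5154571075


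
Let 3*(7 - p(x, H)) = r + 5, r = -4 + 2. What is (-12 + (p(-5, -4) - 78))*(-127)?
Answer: 10668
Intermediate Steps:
r = -2
p(x, H) = 6 (p(x, H) = 7 - (-2 + 5)/3 = 7 - ⅓*3 = 7 - 1 = 6)
(-12 + (p(-5, -4) - 78))*(-127) = (-12 + (6 - 78))*(-127) = (-12 - 72)*(-127) = -84*(-127) = 10668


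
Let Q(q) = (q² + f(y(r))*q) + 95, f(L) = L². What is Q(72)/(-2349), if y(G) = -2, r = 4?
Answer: -5567/2349 ≈ -2.3699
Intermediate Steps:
Q(q) = 95 + q² + 4*q (Q(q) = (q² + (-2)²*q) + 95 = (q² + 4*q) + 95 = 95 + q² + 4*q)
Q(72)/(-2349) = (95 + 72² + 4*72)/(-2349) = (95 + 5184 + 288)*(-1/2349) = 5567*(-1/2349) = -5567/2349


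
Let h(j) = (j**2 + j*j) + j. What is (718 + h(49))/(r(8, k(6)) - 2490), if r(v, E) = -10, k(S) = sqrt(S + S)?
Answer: -5569/2500 ≈ -2.2276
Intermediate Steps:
k(S) = sqrt(2)*sqrt(S) (k(S) = sqrt(2*S) = sqrt(2)*sqrt(S))
h(j) = j + 2*j**2 (h(j) = (j**2 + j**2) + j = 2*j**2 + j = j + 2*j**2)
(718 + h(49))/(r(8, k(6)) - 2490) = (718 + 49*(1 + 2*49))/(-10 - 2490) = (718 + 49*(1 + 98))/(-2500) = (718 + 49*99)*(-1/2500) = (718 + 4851)*(-1/2500) = 5569*(-1/2500) = -5569/2500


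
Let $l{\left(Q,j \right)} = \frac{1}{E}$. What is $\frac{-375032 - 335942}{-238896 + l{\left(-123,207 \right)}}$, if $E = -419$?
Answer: $\frac{297898106}{100097425} \approx 2.9761$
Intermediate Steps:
$l{\left(Q,j \right)} = - \frac{1}{419}$ ($l{\left(Q,j \right)} = \frac{1}{-419} = - \frac{1}{419}$)
$\frac{-375032 - 335942}{-238896 + l{\left(-123,207 \right)}} = \frac{-375032 - 335942}{-238896 - \frac{1}{419}} = - \frac{710974}{- \frac{100097425}{419}} = \left(-710974\right) \left(- \frac{419}{100097425}\right) = \frac{297898106}{100097425}$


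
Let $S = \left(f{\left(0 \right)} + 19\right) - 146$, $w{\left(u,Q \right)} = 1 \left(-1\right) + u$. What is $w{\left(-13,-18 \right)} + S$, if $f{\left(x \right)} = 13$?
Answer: $-128$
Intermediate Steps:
$w{\left(u,Q \right)} = -1 + u$
$S = -114$ ($S = \left(13 + 19\right) - 146 = 32 - 146 = -114$)
$w{\left(-13,-18 \right)} + S = \left(-1 - 13\right) - 114 = -14 - 114 = -128$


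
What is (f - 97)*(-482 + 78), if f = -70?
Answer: 67468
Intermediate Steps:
(f - 97)*(-482 + 78) = (-70 - 97)*(-482 + 78) = -167*(-404) = 67468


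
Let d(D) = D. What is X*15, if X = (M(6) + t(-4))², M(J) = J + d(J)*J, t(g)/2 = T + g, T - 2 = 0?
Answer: 21660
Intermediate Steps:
T = 2 (T = 2 + 0 = 2)
t(g) = 4 + 2*g (t(g) = 2*(2 + g) = 4 + 2*g)
M(J) = J + J² (M(J) = J + J*J = J + J²)
X = 1444 (X = (6*(1 + 6) + (4 + 2*(-4)))² = (6*7 + (4 - 8))² = (42 - 4)² = 38² = 1444)
X*15 = 1444*15 = 21660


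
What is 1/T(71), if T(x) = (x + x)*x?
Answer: 1/10082 ≈ 9.9187e-5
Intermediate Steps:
T(x) = 2*x² (T(x) = (2*x)*x = 2*x²)
1/T(71) = 1/(2*71²) = 1/(2*5041) = 1/10082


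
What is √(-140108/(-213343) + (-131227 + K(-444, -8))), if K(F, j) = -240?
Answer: I*√5983721594006039/213343 ≈ 362.58*I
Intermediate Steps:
√(-140108/(-213343) + (-131227 + K(-444, -8))) = √(-140108/(-213343) + (-131227 - 240)) = √(-140108*(-1/213343) - 131467) = √(140108/213343 - 131467) = √(-28047424073/213343) = I*√5983721594006039/213343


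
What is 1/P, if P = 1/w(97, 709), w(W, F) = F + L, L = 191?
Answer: 900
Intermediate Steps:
w(W, F) = 191 + F (w(W, F) = F + 191 = 191 + F)
P = 1/900 (P = 1/(191 + 709) = 1/900 ≈ 0.0011111)
1/P = 1/(1/900) = 900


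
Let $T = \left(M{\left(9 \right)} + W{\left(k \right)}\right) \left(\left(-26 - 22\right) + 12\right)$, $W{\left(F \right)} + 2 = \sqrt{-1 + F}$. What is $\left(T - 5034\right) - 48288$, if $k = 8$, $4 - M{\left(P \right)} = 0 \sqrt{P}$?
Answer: $-53394 - 36 \sqrt{7} \approx -53489.0$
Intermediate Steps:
$M{\left(P \right)} = 4$ ($M{\left(P \right)} = 4 - 0 \sqrt{P} = 4 - 0 = 4 + 0 = 4$)
$W{\left(F \right)} = -2 + \sqrt{-1 + F}$
$T = -72 - 36 \sqrt{7}$ ($T = \left(4 - \left(2 - \sqrt{-1 + 8}\right)\right) \left(\left(-26 - 22\right) + 12\right) = \left(4 - \left(2 - \sqrt{7}\right)\right) \left(-48 + 12\right) = \left(2 + \sqrt{7}\right) \left(-36\right) = -72 - 36 \sqrt{7} \approx -167.25$)
$\left(T - 5034\right) - 48288 = \left(\left(-72 - 36 \sqrt{7}\right) - 5034\right) - 48288 = \left(-5106 - 36 \sqrt{7}\right) - 48288 = -53394 - 36 \sqrt{7}$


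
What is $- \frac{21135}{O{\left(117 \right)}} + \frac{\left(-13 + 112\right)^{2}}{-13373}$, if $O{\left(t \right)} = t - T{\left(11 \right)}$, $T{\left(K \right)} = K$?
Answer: $- \frac{283677261}{1417538} \approx -200.12$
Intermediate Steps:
$O{\left(t \right)} = -11 + t$ ($O{\left(t \right)} = t - 11 = -11 + t$)
$- \frac{21135}{O{\left(117 \right)}} + \frac{\left(-13 + 112\right)^{2}}{-13373} = - \frac{21135}{-11 + 117} + \frac{\left(-13 + 112\right)^{2}}{-13373} = - \frac{21135}{106} + 99^{2} \left(- \frac{1}{13373}\right) = \left(-21135\right) \frac{1}{106} + 9801 \left(- \frac{1}{13373}\right) = - \frac{21135}{106} - \frac{9801}{13373} = - \frac{283677261}{1417538}$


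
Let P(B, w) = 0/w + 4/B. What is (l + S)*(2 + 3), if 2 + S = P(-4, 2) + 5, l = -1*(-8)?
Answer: 50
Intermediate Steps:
P(B, w) = 4/B (P(B, w) = 0 + 4/B = 4/B)
l = 8
S = 2 (S = -2 + (4/(-4) + 5) = -2 + (4*(-¼) + 5) = -2 + (-1 + 5) = -2 + 4 = 2)
(l + S)*(2 + 3) = (8 + 2)*(2 + 3) = 10*5 = 50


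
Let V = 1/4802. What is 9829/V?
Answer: 47198858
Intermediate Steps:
V = 1/4802 ≈ 0.00020825
9829/V = 9829/(1/4802) = 9829*4802 = 47198858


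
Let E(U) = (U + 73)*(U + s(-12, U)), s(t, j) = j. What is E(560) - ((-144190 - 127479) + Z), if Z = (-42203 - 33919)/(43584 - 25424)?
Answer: 8904149381/9080 ≈ 9.8063e+5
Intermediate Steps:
Z = -38061/9080 (Z = -76122/18160 = -76122*1/18160 = -38061/9080 ≈ -4.1917)
E(U) = 2*U*(73 + U) (E(U) = (U + 73)*(U + U) = (73 + U)*(2*U) = 2*U*(73 + U))
E(560) - ((-144190 - 127479) + Z) = 2*560*(73 + 560) - ((-144190 - 127479) - 38061/9080) = 2*560*633 - (-271669 - 38061/9080) = 708960 - 1*(-2466792581/9080) = 708960 + 2466792581/9080 = 8904149381/9080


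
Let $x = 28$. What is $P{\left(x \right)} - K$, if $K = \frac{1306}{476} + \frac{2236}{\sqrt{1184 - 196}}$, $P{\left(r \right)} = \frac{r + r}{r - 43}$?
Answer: $- \frac{23123}{3570} - \frac{86 \sqrt{247}}{19} \approx -77.614$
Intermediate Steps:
$P{\left(r \right)} = \frac{2 r}{-43 + r}$
$K = \frac{653}{238} + \frac{86 \sqrt{247}}{19}$ ($K = 1306 \cdot \frac{1}{476} + \frac{2236}{\sqrt{988}} = \frac{653}{238} + \frac{2236}{2 \sqrt{247}} = \frac{653}{238} + 2236 \frac{\sqrt{247}}{494} = \frac{653}{238} + \frac{86 \sqrt{247}}{19} \approx 73.88$)
$P{\left(x \right)} - K = 2 \cdot 28 \frac{1}{-43 + 28} - \left(\frac{653}{238} + \frac{86 \sqrt{247}}{19}\right) = 2 \cdot 28 \frac{1}{-15} - \left(\frac{653}{238} + \frac{86 \sqrt{247}}{19}\right) = 2 \cdot 28 \left(- \frac{1}{15}\right) - \left(\frac{653}{238} + \frac{86 \sqrt{247}}{19}\right) = - \frac{56}{15} - \left(\frac{653}{238} + \frac{86 \sqrt{247}}{19}\right) = - \frac{23123}{3570} - \frac{86 \sqrt{247}}{19}$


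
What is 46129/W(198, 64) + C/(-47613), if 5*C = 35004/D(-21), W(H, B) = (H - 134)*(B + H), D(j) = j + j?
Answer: 76969727207/27943117440 ≈ 2.7545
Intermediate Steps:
D(j) = 2*j
W(H, B) = (-134 + H)*(B + H)
C = -5834/35 (C = (35004/((2*(-21))))/5 = (35004/(-42))/5 = (35004*(-1/42))/5 = (1/5)*(-5834/7) = -5834/35 ≈ -166.69)
46129/W(198, 64) + C/(-47613) = 46129/(198**2 - 134*64 - 134*198 + 64*198) - 5834/35/(-47613) = 46129/(39204 - 8576 - 26532 + 12672) - 5834/35*(-1/47613) = 46129/16768 + 5834/1666455 = 76969727207/27943117440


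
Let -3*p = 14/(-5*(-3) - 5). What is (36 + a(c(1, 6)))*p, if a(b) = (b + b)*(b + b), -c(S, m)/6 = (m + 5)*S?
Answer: -8148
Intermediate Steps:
c(S, m) = -6*S*(5 + m) (c(S, m) = -6*(m + 5)*S = -6*(5 + m)*S = -6*S*(5 + m))
a(b) = 4*b² (a(b) = (2*b)*(2*b) = 4*b²)
p = -7/15 (p = -14/(3*(-5*(-3) - 5)) = -14/(3*(15 - 5)) = -14/(3*10) = -⅓*7/5 = -7/15 ≈ -0.46667)
(36 + a(c(1, 6)))*p = (36 + 4*(-6*1*(5 + 6))²)*(-7/15) = (36 + 4*(-6*1*11)²)*(-7/15) = (36 + 4*(-66)²)*(-7/15) = (36 + 4*4356)*(-7/15) = (36 + 17424)*(-7/15) = 17460*(-7/15) = -8148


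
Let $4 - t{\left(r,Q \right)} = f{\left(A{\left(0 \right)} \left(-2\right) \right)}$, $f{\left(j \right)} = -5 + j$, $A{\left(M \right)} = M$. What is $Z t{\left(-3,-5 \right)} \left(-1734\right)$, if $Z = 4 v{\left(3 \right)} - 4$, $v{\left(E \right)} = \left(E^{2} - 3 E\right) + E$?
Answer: $-124848$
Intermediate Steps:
$t{\left(r,Q \right)} = 9$ ($t{\left(r,Q \right)} = 4 - \left(-5 + 0 \left(-2\right)\right) = 4 - \left(-5 + 0\right) = 4 - -5 = 4 + 5 = 9$)
$v{\left(E \right)} = E^{2} - 2 E$
$Z = 8$ ($Z = 4 \cdot 3 \left(-2 + 3\right) - 4 = 4 \cdot 3 \cdot 1 - 4 = 4 \cdot 3 - 4 = 12 - 4 = 8$)
$Z t{\left(-3,-5 \right)} \left(-1734\right) = 8 \cdot 9 \left(-1734\right) = 72 \left(-1734\right) = -124848$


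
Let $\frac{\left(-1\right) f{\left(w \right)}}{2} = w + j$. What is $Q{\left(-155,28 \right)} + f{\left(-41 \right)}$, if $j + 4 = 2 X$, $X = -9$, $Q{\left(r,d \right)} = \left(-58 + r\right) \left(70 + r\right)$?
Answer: $18231$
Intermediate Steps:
$j = -22$ ($j = -4 + 2 \left(-9\right) = -4 - 18 = -22$)
$f{\left(w \right)} = 44 - 2 w$ ($f{\left(w \right)} = - 2 \left(w - 22\right) = - 2 \left(-22 + w\right) = 44 - 2 w$)
$Q{\left(-155,28 \right)} + f{\left(-41 \right)} = \left(-4060 + \left(-155\right)^{2} + 12 \left(-155\right)\right) + \left(44 - -82\right) = \left(-4060 + 24025 - 1860\right) + \left(44 + 82\right) = 18105 + 126 = 18231$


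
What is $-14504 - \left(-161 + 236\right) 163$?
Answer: $-26729$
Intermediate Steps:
$-14504 - \left(-161 + 236\right) 163 = -14504 - 75 \cdot 163 = -14504 - 12225 = -26729$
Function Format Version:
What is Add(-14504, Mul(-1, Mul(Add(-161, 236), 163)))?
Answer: -26729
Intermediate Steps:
Add(-14504, Mul(-1, Mul(Add(-161, 236), 163))) = Add(-14504, Mul(-1, Mul(75, 163))) = Add(-14504, Mul(-1, 12225)) = Add(-14504, -12225) = -26729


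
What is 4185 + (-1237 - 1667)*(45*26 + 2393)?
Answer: -10342767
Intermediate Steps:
4185 + (-1237 - 1667)*(45*26 + 2393) = 4185 - 2904*(1170 + 2393) = 4185 - 2904*3563 = 4185 - 10346952 = -10342767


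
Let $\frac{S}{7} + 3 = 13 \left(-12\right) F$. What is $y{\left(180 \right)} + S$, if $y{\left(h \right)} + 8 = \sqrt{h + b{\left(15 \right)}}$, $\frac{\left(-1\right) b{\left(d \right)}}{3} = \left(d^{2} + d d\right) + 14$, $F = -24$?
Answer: $26179 + 2 i \sqrt{303} \approx 26179.0 + 34.814 i$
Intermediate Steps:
$b{\left(d \right)} = -42 - 6 d^{2}$ ($b{\left(d \right)} = - 3 \left(\left(d^{2} + d d\right) + 14\right) = - 3 \left(\left(d^{2} + d^{2}\right) + 14\right) = - 3 \left(2 d^{2} + 14\right) = - 3 \left(14 + 2 d^{2}\right) = -42 - 6 d^{2}$)
$S = 26187$ ($S = -21 + 7 \cdot 13 \left(-12\right) \left(-24\right) = -21 + 7 \left(\left(-156\right) \left(-24\right)\right) = -21 + 7 \cdot 3744 = -21 + 26208 = 26187$)
$y{\left(h \right)} = -8 + \sqrt{-1392 + h}$ ($y{\left(h \right)} = -8 + \sqrt{h - \left(42 + 6 \cdot 15^{2}\right)} = -8 + \sqrt{h - 1392} = -8 + \sqrt{-1392 + h}$)
$y{\left(180 \right)} + S = \left(-8 + \sqrt{-1392 + 180}\right) + 26187 = \left(-8 + \sqrt{-1212}\right) + 26187 = \left(-8 + 2 i \sqrt{303}\right) + 26187 = 26179 + 2 i \sqrt{303}$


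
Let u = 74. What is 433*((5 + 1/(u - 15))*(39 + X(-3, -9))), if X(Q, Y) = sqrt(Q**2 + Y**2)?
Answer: 4998552/59 + 384504*sqrt(10)/59 ≈ 1.0533e+5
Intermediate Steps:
433*((5 + 1/(u - 15))*(39 + X(-3, -9))) = 433*((5 + 1/(74 - 15))*(39 + sqrt((-3)**2 + (-9)**2))) = 433*((5 + 1/59)*(39 + sqrt(9 + 81))) = 433*((5 + 1/59)*(39 + sqrt(90))) = 433*(296*(39 + 3*sqrt(10))/59) = 433*(11544/59 + 888*sqrt(10)/59) = 4998552/59 + 384504*sqrt(10)/59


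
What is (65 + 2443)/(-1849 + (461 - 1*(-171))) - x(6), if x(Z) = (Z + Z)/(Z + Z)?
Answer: -3725/1217 ≈ -3.0608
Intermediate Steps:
x(Z) = 1 (x(Z) = (2*Z)/((2*Z)) = (2*Z)*(1/(2*Z)) = 1)
(65 + 2443)/(-1849 + (461 - 1*(-171))) - x(6) = (65 + 2443)/(-1849 + (461 - 1*(-171))) - 1*1 = 2508/(-1849 + (461 + 171)) - 1 = 2508/(-1849 + 632) - 1 = 2508/(-1217) - 1 = 2508*(-1/1217) - 1 = -2508/1217 - 1 = -3725/1217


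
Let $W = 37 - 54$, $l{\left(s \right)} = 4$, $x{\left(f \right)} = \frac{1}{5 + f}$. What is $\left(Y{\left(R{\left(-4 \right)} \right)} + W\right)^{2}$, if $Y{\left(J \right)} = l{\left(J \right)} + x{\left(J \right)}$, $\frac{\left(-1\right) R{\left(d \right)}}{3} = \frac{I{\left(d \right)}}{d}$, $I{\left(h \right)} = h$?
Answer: $\frac{625}{4} \approx 156.25$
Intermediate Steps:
$R{\left(d \right)} = -3$ ($R{\left(d \right)} = - 3 \frac{d}{d} = \left(-3\right) 1 = -3$)
$Y{\left(J \right)} = 4 + \frac{1}{5 + J}$
$W = -17$
$\left(Y{\left(R{\left(-4 \right)} \right)} + W\right)^{2} = \left(\frac{21 + 4 \left(-3\right)}{5 - 3} - 17\right)^{2} = \left(\frac{21 - 12}{2} - 17\right)^{2} = \left(\frac{1}{2} \cdot 9 - 17\right)^{2} = \left(\frac{9}{2} - 17\right)^{2} = \left(- \frac{25}{2}\right)^{2} = \frac{625}{4}$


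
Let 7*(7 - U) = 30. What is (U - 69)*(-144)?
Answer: 66816/7 ≈ 9545.1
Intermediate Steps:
U = 19/7 (U = 7 - 1/7*30 = 7 - 30/7 = 19/7 ≈ 2.7143)
(U - 69)*(-144) = (19/7 - 69)*(-144) = -464/7*(-144) = 66816/7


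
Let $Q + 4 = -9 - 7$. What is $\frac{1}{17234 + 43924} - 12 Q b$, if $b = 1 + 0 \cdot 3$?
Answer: $\frac{14677921}{61158} \approx 240.0$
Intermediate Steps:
$Q = -20$ ($Q = -4 - 16 = -20$)
$b = 1$ ($b = 1 + 0 = 1$)
$\frac{1}{17234 + 43924} - 12 Q b = \frac{1}{17234 + 43924} - 12 \left(-20\right) 1 = \frac{1}{61158} - \left(-240\right) 1 = \frac{1}{61158} - -240 = \frac{1}{61158} + 240 = \frac{14677921}{61158}$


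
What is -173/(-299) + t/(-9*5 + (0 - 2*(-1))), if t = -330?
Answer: 106109/12857 ≈ 8.2530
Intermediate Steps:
-173/(-299) + t/(-9*5 + (0 - 2*(-1))) = -173/(-299) - 330/(-9*5 + (0 - 2*(-1))) = -173*(-1/299) - 330/(-45 + (0 + 2)) = 173/299 - 330/(-45 + 2) = 173/299 - 330/(-43) = 173/299 - 330*(-1/43) = 173/299 + 330/43 = 106109/12857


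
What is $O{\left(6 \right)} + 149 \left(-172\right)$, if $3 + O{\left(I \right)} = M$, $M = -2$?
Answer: $-25633$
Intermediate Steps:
$O{\left(I \right)} = -5$ ($O{\left(I \right)} = -3 - 2 = -5$)
$O{\left(6 \right)} + 149 \left(-172\right) = -5 + 149 \left(-172\right) = -5 - 25628 = -25633$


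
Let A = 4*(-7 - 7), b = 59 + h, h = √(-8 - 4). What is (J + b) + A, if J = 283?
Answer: 286 + 2*I*√3 ≈ 286.0 + 3.4641*I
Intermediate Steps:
h = 2*I*√3 (h = √(-12) = 2*I*√3 ≈ 3.4641*I)
b = 59 + 2*I*√3 ≈ 59.0 + 3.4641*I
A = -56 (A = 4*(-14) = -56)
(J + b) + A = (283 + (59 + 2*I*√3)) - 56 = (342 + 2*I*√3) - 56 = 286 + 2*I*√3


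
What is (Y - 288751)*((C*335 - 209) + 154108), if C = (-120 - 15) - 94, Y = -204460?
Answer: -38067997824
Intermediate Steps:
C = -229 (C = -135 - 94 = -229)
(Y - 288751)*((C*335 - 209) + 154108) = (-204460 - 288751)*((-229*335 - 209) + 154108) = -493211*((-76715 - 209) + 154108) = -493211*(-76924 + 154108) = -493211*77184 = -38067997824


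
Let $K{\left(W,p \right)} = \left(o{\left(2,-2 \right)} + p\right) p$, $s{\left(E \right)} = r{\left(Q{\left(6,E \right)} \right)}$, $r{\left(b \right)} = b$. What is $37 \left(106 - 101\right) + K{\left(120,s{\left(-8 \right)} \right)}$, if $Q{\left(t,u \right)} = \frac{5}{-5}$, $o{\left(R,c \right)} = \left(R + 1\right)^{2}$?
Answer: $177$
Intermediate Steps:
$o{\left(R,c \right)} = \left(1 + R\right)^{2}$
$Q{\left(t,u \right)} = -1$ ($Q{\left(t,u \right)} = 5 \left(- \frac{1}{5}\right) = -1$)
$s{\left(E \right)} = -1$
$K{\left(W,p \right)} = p \left(9 + p\right)$ ($K{\left(W,p \right)} = \left(\left(1 + 2\right)^{2} + p\right) p = \left(3^{2} + p\right) p = \left(9 + p\right) p = p \left(9 + p\right)$)
$37 \left(106 - 101\right) + K{\left(120,s{\left(-8 \right)} \right)} = 37 \left(106 - 101\right) - \left(9 - 1\right) = 37 \cdot 5 - 8 = 185 - 8 = 177$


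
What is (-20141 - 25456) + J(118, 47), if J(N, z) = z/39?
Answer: -1778236/39 ≈ -45596.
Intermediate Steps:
J(N, z) = z/39 (J(N, z) = z*(1/39) = z/39)
(-20141 - 25456) + J(118, 47) = (-20141 - 25456) + (1/39)*47 = -45597 + 47/39 = -1778236/39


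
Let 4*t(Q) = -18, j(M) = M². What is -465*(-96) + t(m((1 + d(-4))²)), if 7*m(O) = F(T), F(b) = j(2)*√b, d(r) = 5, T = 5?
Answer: 89271/2 ≈ 44636.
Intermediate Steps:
F(b) = 4*√b (F(b) = 2²*√b = 4*√b)
m(O) = 4*√5/7 (m(O) = (4*√5)/7 = 4*√5/7)
t(Q) = -9/2 (t(Q) = (¼)*(-18) = -9/2)
-465*(-96) + t(m((1 + d(-4))²)) = -465*(-96) - 9/2 = 44640 - 9/2 = 89271/2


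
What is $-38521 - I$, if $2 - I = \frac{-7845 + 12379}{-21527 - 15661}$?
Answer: $- \frac{716298929}{18594} \approx -38523.0$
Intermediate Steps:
$I = \frac{39455}{18594}$ ($I = 2 - \frac{-7845 + 12379}{-21527 - 15661} = 2 - \frac{4534}{-37188} = 2 - 4534 \left(- \frac{1}{37188}\right) = 2 - - \frac{2267}{18594} = 2 + \frac{2267}{18594} = \frac{39455}{18594} \approx 2.1219$)
$-38521 - I = -38521 - \frac{39455}{18594} = - \frac{716298929}{18594}$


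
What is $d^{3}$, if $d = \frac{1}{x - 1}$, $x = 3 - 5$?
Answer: $- \frac{1}{27} \approx -0.037037$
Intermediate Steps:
$x = -2$
$d = - \frac{1}{3}$ ($d = \frac{1}{-2 - 1} = \frac{1}{-3} = - \frac{1}{3} \approx -0.33333$)
$d^{3} = \left(- \frac{1}{3}\right)^{3} = - \frac{1}{27}$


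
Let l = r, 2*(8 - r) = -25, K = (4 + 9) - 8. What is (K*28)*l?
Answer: 2870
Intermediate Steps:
K = 5 (K = 13 - 8 = 5)
r = 41/2 (r = 8 - 1/2*(-25) = 8 + 25/2 = 41/2 ≈ 20.500)
l = 41/2 ≈ 20.500
(K*28)*l = (5*28)*(41/2) = 140*(41/2) = 2870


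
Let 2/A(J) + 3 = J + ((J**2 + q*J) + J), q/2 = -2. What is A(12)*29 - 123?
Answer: -14333/117 ≈ -122.50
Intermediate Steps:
q = -4 (q = 2*(-2) = -4)
A(J) = 2/(-3 + J**2 - 2*J) (A(J) = 2/(-3 + (J + ((J**2 - 4*J) + J))) = 2/(-3 + (J + (J**2 - 3*J))) = 2/(-3 + (J**2 - 2*J)) = 2/(-3 + J**2 - 2*J))
A(12)*29 - 123 = (2/(-3 + 12**2 - 2*12))*29 - 123 = (2/(-3 + 144 - 24))*29 - 123 = (2/117)*29 - 123 = 58/117 - 123 = -14333/117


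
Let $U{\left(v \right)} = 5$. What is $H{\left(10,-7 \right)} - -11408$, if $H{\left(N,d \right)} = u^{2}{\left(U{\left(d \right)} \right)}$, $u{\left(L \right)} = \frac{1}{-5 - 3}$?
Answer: $\frac{730113}{64} \approx 11408.0$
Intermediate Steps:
$u{\left(L \right)} = - \frac{1}{8}$ ($u{\left(L \right)} = \frac{1}{-8} = - \frac{1}{8}$)
$H{\left(N,d \right)} = \frac{1}{64}$ ($H{\left(N,d \right)} = \left(- \frac{1}{8}\right)^{2} = \frac{1}{64}$)
$H{\left(10,-7 \right)} - -11408 = \frac{1}{64} - -11408 = \frac{1}{64} + 11408 = \frac{730113}{64}$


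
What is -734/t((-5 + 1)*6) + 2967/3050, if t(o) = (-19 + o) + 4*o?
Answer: 2651113/423950 ≈ 6.2534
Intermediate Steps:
t(o) = -19 + 5*o
-734/t((-5 + 1)*6) + 2967/3050 = -734/(-19 + 5*((-5 + 1)*6)) + 2967/3050 = -734/(-19 + 5*(-4*6)) + 2967*(1/3050) = -734/(-19 + 5*(-24)) + 2967/3050 = -734/(-19 - 120) + 2967/3050 = -734/(-139) + 2967/3050 = -734*(-1/139) + 2967/3050 = 734/139 + 2967/3050 = 2651113/423950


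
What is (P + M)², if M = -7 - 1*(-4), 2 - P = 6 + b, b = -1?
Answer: 36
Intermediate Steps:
P = -3 (P = 2 - (6 - 1) = 2 - 1*5 = 2 - 5 = -3)
M = -3 (M = -7 + 4 = -3)
(P + M)² = (-3 - 3)² = (-6)² = 36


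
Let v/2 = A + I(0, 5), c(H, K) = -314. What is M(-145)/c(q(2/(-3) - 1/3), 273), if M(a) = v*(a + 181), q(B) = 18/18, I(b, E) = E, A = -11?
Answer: 216/157 ≈ 1.3758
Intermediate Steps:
q(B) = 1 (q(B) = 18*(1/18) = 1)
v = -12 (v = 2*(-11 + 5) = 2*(-6) = -12)
M(a) = -2172 - 12*a (M(a) = -12*(a + 181) = -12*(181 + a) = -2172 - 12*a)
M(-145)/c(q(2/(-3) - 1/3), 273) = (-2172 - 12*(-145))/(-314) = (-2172 + 1740)*(-1/314) = -432*(-1/314) = 216/157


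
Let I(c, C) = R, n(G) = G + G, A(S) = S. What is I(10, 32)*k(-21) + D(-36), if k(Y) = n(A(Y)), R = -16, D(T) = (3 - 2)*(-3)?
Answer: 669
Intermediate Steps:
D(T) = -3 (D(T) = 1*(-3) = -3)
n(G) = 2*G
I(c, C) = -16
k(Y) = 2*Y
I(10, 32)*k(-21) + D(-36) = -32*(-21) - 3 = -16*(-42) - 3 = 672 - 3 = 669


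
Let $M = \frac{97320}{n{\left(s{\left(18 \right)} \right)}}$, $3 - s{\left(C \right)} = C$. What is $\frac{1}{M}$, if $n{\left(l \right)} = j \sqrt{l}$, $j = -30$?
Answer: $- \frac{i \sqrt{15}}{3244} \approx - 0.0011939 i$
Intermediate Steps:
$s{\left(C \right)} = 3 - C$
$n{\left(l \right)} = - 30 \sqrt{l}$
$M = \frac{3244 i \sqrt{15}}{15}$ ($M = \frac{97320}{\left(-30\right) \sqrt{3 - 18}} = \frac{97320}{\left(-30\right) \sqrt{-15}} = \frac{97320}{\left(-30\right) i \sqrt{15}} = 97320 \frac{i \sqrt{15}}{450} = \frac{3244 i \sqrt{15}}{15} \approx 837.6 i$)
$\frac{1}{M} = \frac{1}{\frac{3244}{15} i \sqrt{15}} = - \frac{i \sqrt{15}}{3244}$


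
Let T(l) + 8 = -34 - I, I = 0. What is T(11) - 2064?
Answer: -2106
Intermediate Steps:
T(l) = -42 (T(l) = -8 + (-34 - 1*0) = -8 + (-34 + 0) = -8 - 34 = -42)
T(11) - 2064 = -42 - 2064 = -2106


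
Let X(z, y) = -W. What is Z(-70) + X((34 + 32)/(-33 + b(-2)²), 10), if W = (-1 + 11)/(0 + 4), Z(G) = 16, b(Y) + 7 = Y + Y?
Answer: 27/2 ≈ 13.500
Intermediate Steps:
b(Y) = -7 + 2*Y (b(Y) = -7 + (Y + Y) = -7 + 2*Y)
W = 5/2 (W = 10/4 = 10*(¼) = 5/2 ≈ 2.5000)
X(z, y) = -5/2 (X(z, y) = -1*5/2 = -5/2)
Z(-70) + X((34 + 32)/(-33 + b(-2)²), 10) = 16 - 5/2 = 27/2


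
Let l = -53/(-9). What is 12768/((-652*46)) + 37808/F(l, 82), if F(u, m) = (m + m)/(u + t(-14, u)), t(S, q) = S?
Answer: -2587383928/1383381 ≈ -1870.3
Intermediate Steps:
l = 53/9 (l = -53*(-1/9) = 53/9 ≈ 5.8889)
F(u, m) = 2*m/(-14 + u) (F(u, m) = (m + m)/(u - 14) = (2*m)/(-14 + u) = 2*m/(-14 + u))
12768/((-652*46)) + 37808/F(l, 82) = 12768/((-652*46)) + 37808/((2*82/(-14 + 53/9))) = 12768/(-29992) + 37808/((2*82/(-73/9))) = 12768*(-1/29992) + 37808/((2*82*(-9/73))) = -1596/3749 + 37808/(-1476/73) = -1596/3749 + 37808*(-73/1476) = -1596/3749 - 689996/369 = -2587383928/1383381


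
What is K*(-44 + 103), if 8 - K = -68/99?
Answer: 50740/99 ≈ 512.53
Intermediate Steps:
K = 860/99 (K = 8 - (-68)/99 = 8 - 1*(-68/99) = 8 + 68/99 = 860/99 ≈ 8.6869)
K*(-44 + 103) = 860*(-44 + 103)/99 = (860/99)*59 = 50740/99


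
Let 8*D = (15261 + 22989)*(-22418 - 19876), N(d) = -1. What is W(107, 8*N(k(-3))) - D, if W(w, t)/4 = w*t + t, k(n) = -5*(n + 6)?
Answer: 404429463/2 ≈ 2.0221e+8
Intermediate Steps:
k(n) = -30 - 5*n (k(n) = -5*(6 + n) = -30 - 5*n)
W(w, t) = 4*t + 4*t*w (W(w, t) = 4*(w*t + t) = 4*(t*w + t) = 4*(t + t*w) = 4*t + 4*t*w)
D = -404436375/2 (D = ((15261 + 22989)*(-22418 - 19876))/8 = (38250*(-42294))/8 = (⅛)*(-1617745500) = -404436375/2 ≈ -2.0222e+8)
W(107, 8*N(k(-3))) - D = 4*(8*(-1))*(1 + 107) - 1*(-404436375/2) = 4*(-8)*108 + 404436375/2 = -3456 + 404436375/2 = 404429463/2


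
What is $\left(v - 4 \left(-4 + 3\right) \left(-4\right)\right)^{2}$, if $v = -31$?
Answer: $2209$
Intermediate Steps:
$\left(v - 4 \left(-4 + 3\right) \left(-4\right)\right)^{2} = \left(-31 - 4 \left(-4 + 3\right) \left(-4\right)\right)^{2} = \left(-31 - 4 \left(\left(-1\right) \left(-4\right)\right)\right)^{2} = \left(-31 - 16\right)^{2} = \left(-47\right)^{2} = 2209$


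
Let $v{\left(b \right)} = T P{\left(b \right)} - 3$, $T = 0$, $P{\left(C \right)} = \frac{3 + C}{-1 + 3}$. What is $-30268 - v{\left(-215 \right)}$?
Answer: $-30265$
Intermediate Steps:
$P{\left(C \right)} = \frac{3}{2} + \frac{C}{2}$ ($P{\left(C \right)} = \frac{3 + C}{2} = \left(3 + C\right) \frac{1}{2} = \frac{3}{2} + \frac{C}{2}$)
$v{\left(b \right)} = -3$ ($v{\left(b \right)} = 0 \left(\frac{3}{2} + \frac{b}{2}\right) - 3 = 0 - 3 = -3$)
$-30268 - v{\left(-215 \right)} = -30268 - -3 = -30268 + 3 = -30265$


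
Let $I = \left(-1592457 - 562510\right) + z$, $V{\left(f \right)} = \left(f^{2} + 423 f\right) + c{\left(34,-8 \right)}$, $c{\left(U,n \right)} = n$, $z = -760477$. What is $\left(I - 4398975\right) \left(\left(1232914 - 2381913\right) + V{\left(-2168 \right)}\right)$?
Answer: $-19267298752107$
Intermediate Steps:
$V{\left(f \right)} = -8 + f^{2} + 423 f$ ($V{\left(f \right)} = \left(f^{2} + 423 f\right) - 8 = -8 + f^{2} + 423 f$)
$I = -2915444$ ($I = \left(-1592457 - 562510\right) - 760477 = -2154967 - 760477 = -2915444$)
$\left(I - 4398975\right) \left(\left(1232914 - 2381913\right) + V{\left(-2168 \right)}\right) = \left(-2915444 - 4398975\right) \left(\left(1232914 - 2381913\right) + \left(-8 + \left(-2168\right)^{2} + 423 \left(-2168\right)\right)\right) = - 7314419 \left(\left(1232914 - 2381913\right) - -3783152\right) = - 7314419 \left(-1148999 + 3783152\right) = \left(-7314419\right) 2634153 = -19267298752107$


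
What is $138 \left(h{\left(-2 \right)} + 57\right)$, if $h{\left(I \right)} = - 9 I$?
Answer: $10350$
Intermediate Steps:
$138 \left(h{\left(-2 \right)} + 57\right) = 138 \left(\left(-9\right) \left(-2\right) + 57\right) = 138 \left(18 + 57\right) = 138 \cdot 75 = 10350$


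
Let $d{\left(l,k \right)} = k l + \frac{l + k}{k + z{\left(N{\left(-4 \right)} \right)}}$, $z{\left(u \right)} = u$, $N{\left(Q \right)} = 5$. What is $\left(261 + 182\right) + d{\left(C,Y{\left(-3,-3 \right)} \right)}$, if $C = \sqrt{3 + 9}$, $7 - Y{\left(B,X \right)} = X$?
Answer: $\frac{1331}{3} + \frac{302 \sqrt{3}}{15} \approx 478.54$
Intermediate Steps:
$Y{\left(B,X \right)} = 7 - X$
$C = 2 \sqrt{3}$ ($C = \sqrt{12} = 2 \sqrt{3} \approx 3.4641$)
$d{\left(l,k \right)} = k l + \frac{k + l}{5 + k}$ ($d{\left(l,k \right)} = k l + \frac{l + k}{k + 5} = k l + \frac{k + l}{5 + k}$)
$\left(261 + 182\right) + d{\left(C,Y{\left(-3,-3 \right)} \right)} = \left(261 + 182\right) + \frac{\left(7 - -3\right) + 2 \sqrt{3} + 2 \sqrt{3} \left(7 - -3\right)^{2} + 5 \left(7 - -3\right) 2 \sqrt{3}}{5 + \left(7 - -3\right)} = 443 + \frac{\left(7 + 3\right) + 2 \sqrt{3} + 2 \sqrt{3} \left(7 + 3\right)^{2} + 5 \left(7 + 3\right) 2 \sqrt{3}}{5 + \left(7 + 3\right)} = 443 + \frac{10 + 2 \sqrt{3} + 2 \sqrt{3} \cdot 10^{2} + 5 \cdot 10 \cdot 2 \sqrt{3}}{5 + 10} = 443 + \frac{10 + 2 \sqrt{3} + 2 \sqrt{3} \cdot 100 + 100 \sqrt{3}}{15} = 443 + \frac{10 + 2 \sqrt{3} + 200 \sqrt{3} + 100 \sqrt{3}}{15} = 443 + \frac{10 + 302 \sqrt{3}}{15} = 443 + \left(\frac{2}{3} + \frac{302 \sqrt{3}}{15}\right) = \frac{1331}{3} + \frac{302 \sqrt{3}}{15}$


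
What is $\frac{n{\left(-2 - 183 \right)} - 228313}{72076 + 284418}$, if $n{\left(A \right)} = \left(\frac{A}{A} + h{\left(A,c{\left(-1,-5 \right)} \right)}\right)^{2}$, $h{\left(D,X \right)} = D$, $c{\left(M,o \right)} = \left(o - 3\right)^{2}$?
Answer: $- \frac{194457}{356494} \approx -0.54547$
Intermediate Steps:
$c{\left(M,o \right)} = \left(-3 + o\right)^{2}$
$n{\left(A \right)} = \left(1 + A\right)^{2}$ ($n{\left(A \right)} = \left(\frac{A}{A} + A\right)^{2} = \left(1 + A\right)^{2}$)
$\frac{n{\left(-2 - 183 \right)} - 228313}{72076 + 284418} = \frac{\left(1 - 185\right)^{2} - 228313}{72076 + 284418} = \frac{\left(1 - 185\right)^{2} - 228313}{356494} = \left(\left(-184\right)^{2} - 228313\right) \frac{1}{356494} = \left(33856 - 228313\right) \frac{1}{356494} = \left(-194457\right) \frac{1}{356494} = - \frac{194457}{356494}$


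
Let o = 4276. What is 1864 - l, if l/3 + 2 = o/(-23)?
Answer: 55838/23 ≈ 2427.7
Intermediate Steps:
l = -12966/23 (l = -6 + 3*(4276/(-23)) = -6 + 3*(4276*(-1/23)) = -6 + 3*(-4276/23) = -6 - 12828/23 = -12966/23 ≈ -563.74)
1864 - l = 1864 - 1*(-12966/23) = 1864 + 12966/23 = 55838/23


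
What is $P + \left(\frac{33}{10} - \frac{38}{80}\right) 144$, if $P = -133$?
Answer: $\frac{1369}{5} \approx 273.8$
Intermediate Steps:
$P + \left(\frac{33}{10} - \frac{38}{80}\right) 144 = -133 + \left(\frac{33}{10} - \frac{38}{80}\right) 144 = -133 + \left(33 \cdot \frac{1}{10} - \frac{19}{40}\right) 144 = -133 + \left(\frac{33}{10} - \frac{19}{40}\right) 144 = -133 + \frac{113}{40} \cdot 144 = -133 + \frac{2034}{5} = \frac{1369}{5}$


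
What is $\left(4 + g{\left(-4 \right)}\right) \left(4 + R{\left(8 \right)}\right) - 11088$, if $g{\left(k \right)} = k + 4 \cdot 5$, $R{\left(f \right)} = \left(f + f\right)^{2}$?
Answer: $-5888$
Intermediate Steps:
$R{\left(f \right)} = 4 f^{2}$ ($R{\left(f \right)} = \left(2 f\right)^{2} = 4 f^{2}$)
$g{\left(k \right)} = 20 + k$ ($g{\left(k \right)} = k + 20 = 20 + k$)
$\left(4 + g{\left(-4 \right)}\right) \left(4 + R{\left(8 \right)}\right) - 11088 = \left(4 + \left(20 - 4\right)\right) \left(4 + 4 \cdot 8^{2}\right) - 11088 = \left(4 + 16\right) \left(4 + 4 \cdot 64\right) - 11088 = 20 \left(4 + 256\right) - 11088 = 20 \cdot 260 - 11088 = 5200 - 11088 = -5888$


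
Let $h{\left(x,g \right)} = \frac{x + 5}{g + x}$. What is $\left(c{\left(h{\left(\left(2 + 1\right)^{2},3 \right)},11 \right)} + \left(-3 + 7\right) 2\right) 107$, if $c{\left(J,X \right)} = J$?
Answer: $\frac{5885}{6} \approx 980.83$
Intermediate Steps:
$h{\left(x,g \right)} = \frac{5 + x}{g + x}$
$\left(c{\left(h{\left(\left(2 + 1\right)^{2},3 \right)},11 \right)} + \left(-3 + 7\right) 2\right) 107 = \left(\frac{5 + \left(2 + 1\right)^{2}}{3 + \left(2 + 1\right)^{2}} + \left(-3 + 7\right) 2\right) 107 = \left(\frac{5 + 3^{2}}{3 + 3^{2}} + 4 \cdot 2\right) 107 = \left(\frac{5 + 9}{3 + 9} + 8\right) 107 = \left(\frac{1}{12} \cdot 14 + 8\right) 107 = \left(\frac{7}{6} + 8\right) 107 = \frac{55}{6} \cdot 107 = \frac{5885}{6}$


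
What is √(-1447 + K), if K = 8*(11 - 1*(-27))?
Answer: 3*I*√127 ≈ 33.808*I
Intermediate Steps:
K = 304 (K = 8*(11 + 27) = 8*38 = 304)
√(-1447 + K) = √(-1447 + 304) = √(-1143) = 3*I*√127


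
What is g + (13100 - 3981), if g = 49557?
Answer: 58676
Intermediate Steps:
g + (13100 - 3981) = 49557 + (13100 - 3981) = 49557 + 9119 = 58676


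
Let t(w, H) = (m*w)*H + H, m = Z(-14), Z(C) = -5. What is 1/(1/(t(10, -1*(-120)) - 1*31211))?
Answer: -37091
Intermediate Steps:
m = -5
t(w, H) = H - 5*H*w (t(w, H) = (-5*w)*H + H = -5*H*w + H = H - 5*H*w)
1/(1/(t(10, -1*(-120)) - 1*31211)) = 1/(1/((-1*(-120))*(1 - 5*10) - 1*31211)) = 1/(1/(120*(1 - 50) - 31211)) = 1/(1/(120*(-49) - 31211)) = 1/(1/(-5880 - 31211)) = 1/(1/(-37091)) = 1/(-1/37091) = -37091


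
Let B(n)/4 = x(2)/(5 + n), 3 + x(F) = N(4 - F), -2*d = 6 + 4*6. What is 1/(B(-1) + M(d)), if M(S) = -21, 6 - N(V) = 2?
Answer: -1/20 ≈ -0.050000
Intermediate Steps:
d = -15 (d = -(6 + 4*6)/2 = -(6 + 24)/2 = -1/2*30 = -15)
N(V) = 4 (N(V) = 6 - 1*2 = 6 - 2 = 4)
x(F) = 1 (x(F) = -3 + 4 = 1)
B(n) = 4/(5 + n) (B(n) = 4*(1/(5 + n)) = 4/(5 + n))
1/(B(-1) + M(d)) = 1/(4/(5 - 1) - 21) = 1/(4/4 - 21) = 1/(4*(1/4) - 21) = 1/(1 - 21) = 1/(-20) = -1/20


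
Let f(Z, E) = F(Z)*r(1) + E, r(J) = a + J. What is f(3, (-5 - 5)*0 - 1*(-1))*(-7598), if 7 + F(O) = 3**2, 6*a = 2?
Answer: -83578/3 ≈ -27859.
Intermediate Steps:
a = 1/3 (a = (1/6)*2 = 1/3 ≈ 0.33333)
F(O) = 2 (F(O) = -7 + 3**2 = -7 + 9 = 2)
r(J) = 1/3 + J
f(Z, E) = 8/3 + E (f(Z, E) = 2*(1/3 + 1) + E = 2*(4/3) + E = 8/3 + E)
f(3, (-5 - 5)*0 - 1*(-1))*(-7598) = (8/3 + ((-5 - 5)*0 - 1*(-1)))*(-7598) = (8/3 + (-10*0 + 1))*(-7598) = (8/3 + (0 + 1))*(-7598) = (8/3 + 1)*(-7598) = (11/3)*(-7598) = -83578/3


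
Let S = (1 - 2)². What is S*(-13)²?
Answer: 169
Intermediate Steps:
S = 1 (S = (-1)² = 1)
S*(-13)² = 1*(-13)² = 1*169 = 169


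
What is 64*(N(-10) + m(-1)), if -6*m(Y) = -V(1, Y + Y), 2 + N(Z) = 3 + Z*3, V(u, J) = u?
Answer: -5536/3 ≈ -1845.3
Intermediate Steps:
N(Z) = 1 + 3*Z (N(Z) = -2 + (3 + Z*3) = -2 + (3 + 3*Z) = 1 + 3*Z)
m(Y) = ⅙ (m(Y) = -(-1)/6 = -⅙*(-1) = ⅙)
64*(N(-10) + m(-1)) = 64*((1 + 3*(-10)) + ⅙) = 64*((1 - 30) + ⅙) = 64*(-29 + ⅙) = 64*(-173/6) = -5536/3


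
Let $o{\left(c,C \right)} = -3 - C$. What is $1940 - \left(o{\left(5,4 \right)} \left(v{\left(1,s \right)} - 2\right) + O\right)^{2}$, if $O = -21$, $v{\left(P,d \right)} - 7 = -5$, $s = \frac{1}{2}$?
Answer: $1499$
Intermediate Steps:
$s = \frac{1}{2} \approx 0.5$
$v{\left(P,d \right)} = 2$ ($v{\left(P,d \right)} = 7 - 5 = 2$)
$1940 - \left(o{\left(5,4 \right)} \left(v{\left(1,s \right)} - 2\right) + O\right)^{2} = 1940 - \left(\left(-3 - 4\right) \left(2 - 2\right) - 21\right)^{2} = 1940 - \left(\left(-3 - 4\right) 0 - 21\right)^{2} = 1940 - \left(\left(-7\right) 0 - 21\right)^{2} = 1940 - \left(0 - 21\right)^{2} = 1940 - \left(-21\right)^{2} = 1940 - 441 = 1499$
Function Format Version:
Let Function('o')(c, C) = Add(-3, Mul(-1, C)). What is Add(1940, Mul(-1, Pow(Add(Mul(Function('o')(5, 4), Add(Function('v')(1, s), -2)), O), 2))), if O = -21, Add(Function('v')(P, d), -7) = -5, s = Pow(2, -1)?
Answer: 1499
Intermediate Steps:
s = Rational(1, 2) ≈ 0.50000
Function('v')(P, d) = 2 (Function('v')(P, d) = Add(7, -5) = 2)
Add(1940, Mul(-1, Pow(Add(Mul(Function('o')(5, 4), Add(Function('v')(1, s), -2)), O), 2))) = Add(1940, Mul(-1, Pow(Add(Mul(Add(-3, Mul(-1, 4)), Add(2, -2)), -21), 2))) = Add(1940, Mul(-1, Pow(Add(Mul(Add(-3, -4), 0), -21), 2))) = Add(1940, Mul(-1, Pow(Add(Mul(-7, 0), -21), 2))) = Add(1940, Mul(-1, Pow(Add(0, -21), 2))) = Add(1940, Mul(-1, Pow(-21, 2))) = Add(1940, Mul(-1, 441)) = Add(1940, -441) = 1499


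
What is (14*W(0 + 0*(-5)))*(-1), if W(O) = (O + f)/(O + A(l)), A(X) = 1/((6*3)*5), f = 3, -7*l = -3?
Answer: -3780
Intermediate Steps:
l = 3/7 (l = -1/7*(-3) = 3/7 ≈ 0.42857)
A(X) = 1/90 (A(X) = 1/(18*5) = 1/90)
W(O) = (3 + O)/(1/90 + O) (W(O) = (O + 3)/(O + 1/90) = (3 + O)/(1/90 + O))
(14*W(0 + 0*(-5)))*(-1) = (14*(90*(3 + (0 + 0*(-5)))/(1 + 90*(0 + 0*(-5)))))*(-1) = (14*(90*(3 + (0 + 0))/(1 + 90*(0 + 0))))*(-1) = (14*(90*(3 + 0)/(1 + 90*0)))*(-1) = (14*(90*3/(1 + 0)))*(-1) = (14*(90*3/1))*(-1) = (14*(90*1*3))*(-1) = (14*270)*(-1) = 3780*(-1) = -3780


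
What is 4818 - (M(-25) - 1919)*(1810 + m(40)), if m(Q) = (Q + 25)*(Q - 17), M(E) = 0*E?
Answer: 6347113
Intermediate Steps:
M(E) = 0
m(Q) = (-17 + Q)*(25 + Q) (m(Q) = (25 + Q)*(-17 + Q) = (-17 + Q)*(25 + Q))
4818 - (M(-25) - 1919)*(1810 + m(40)) = 4818 - (0 - 1919)*(1810 + (-425 + 40² + 8*40)) = 4818 - (-1919)*(1810 + (-425 + 1600 + 320)) = 4818 - (-1919)*(1810 + 1495) = 4818 - (-1919)*3305 = 4818 - 1*(-6342295) = 4818 + 6342295 = 6347113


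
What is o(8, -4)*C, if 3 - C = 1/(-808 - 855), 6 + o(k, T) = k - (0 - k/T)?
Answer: 0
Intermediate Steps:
o(k, T) = -6 + k + k/T (o(k, T) = -6 + (k - (0 - k/T)) = -6 + (k - (-1)*k/T) = -6 + (k + k/T) = -6 + k + k/T)
C = 4990/1663 (C = 3 - 1/(-808 - 855) = 3 - 1/(-1663) = 3 - 1*(-1/1663) = 3 + 1/1663 = 4990/1663 ≈ 3.0006)
o(8, -4)*C = (-6 + 8 + 8/(-4))*(4990/1663) = (-6 + 8 + 8*(-1/4))*(4990/1663) = (-6 + 8 - 2)*(4990/1663) = 0*(4990/1663) = 0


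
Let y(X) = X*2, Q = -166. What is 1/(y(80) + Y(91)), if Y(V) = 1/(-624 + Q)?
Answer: 790/126399 ≈ 0.0062500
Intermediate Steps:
y(X) = 2*X
Y(V) = -1/790 (Y(V) = 1/(-624 - 166) = 1/(-790) = -1/790)
1/(y(80) + Y(91)) = 1/(2*80 - 1/790) = 1/(160 - 1/790) = 1/(126399/790) = 790/126399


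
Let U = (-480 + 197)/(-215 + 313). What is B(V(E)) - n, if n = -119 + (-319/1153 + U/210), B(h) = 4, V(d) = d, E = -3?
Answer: 2925526339/23728740 ≈ 123.29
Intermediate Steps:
U = -283/98 ≈ -2.8878
n = -2830611379/23728740 (n = -119 + (-319/1153 - 283/98/210) = -119 + (-319*1/1153 - 283/98*1/210) = -119 + (-319/1153 - 283/20580) = -119 - 6891319/23728740 = -2830611379/23728740 ≈ -119.29)
B(V(E)) - n = 4 - 1*(-2830611379/23728740) = 4 + 2830611379/23728740 = 2925526339/23728740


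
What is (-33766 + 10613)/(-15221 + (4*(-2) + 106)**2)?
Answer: 169/41 ≈ 4.1219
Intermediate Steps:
(-33766 + 10613)/(-15221 + (4*(-2) + 106)**2) = -23153/(-15221 + (-8 + 106)**2) = -23153/(-15221 + 98**2) = -23153/(-15221 + 9604) = -23153/(-5617) = -23153*(-1/5617) = 169/41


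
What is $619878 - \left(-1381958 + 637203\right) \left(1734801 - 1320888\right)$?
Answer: $308264396193$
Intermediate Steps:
$619878 - \left(-1381958 + 637203\right) \left(1734801 - 1320888\right) = 619878 - \left(-744755\right) 413913 = 619878 - -308263776315 = 619878 + 308263776315 = 308264396193$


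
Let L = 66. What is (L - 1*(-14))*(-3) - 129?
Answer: -369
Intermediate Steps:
(L - 1*(-14))*(-3) - 129 = (66 - 1*(-14))*(-3) - 129 = (66 + 14)*(-3) - 129 = 80*(-3) - 129 = -240 - 129 = -369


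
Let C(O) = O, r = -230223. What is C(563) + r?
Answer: -229660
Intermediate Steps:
C(563) + r = 563 - 230223 = -229660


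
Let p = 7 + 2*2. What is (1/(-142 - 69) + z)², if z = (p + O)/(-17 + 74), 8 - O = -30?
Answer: 105719524/144648729 ≈ 0.73087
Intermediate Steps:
O = 38 (O = 8 - 1*(-30) = 8 + 30 = 38)
p = 11 (p = 7 + 4 = 11)
z = 49/57 (z = (11 + 38)/(-17 + 74) = 49/57 ≈ 0.85965)
(1/(-142 - 69) + z)² = (1/(-142 - 69) + 49/57)² = (1/(-211) + 49/57)² = (-1/211 + 49/57)² = (10282/12027)² = 105719524/144648729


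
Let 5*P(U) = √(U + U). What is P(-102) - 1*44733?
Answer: -44733 + 2*I*√51/5 ≈ -44733.0 + 2.8566*I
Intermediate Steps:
P(U) = √2*√U/5 (P(U) = √(U + U)/5 = √(2*U)/5 = (√2*√U)/5 = √2*√U/5)
P(-102) - 1*44733 = √2*√(-102)/5 - 1*44733 = √2*(I*√102)/5 - 44733 = 2*I*√51/5 - 44733 = -44733 + 2*I*√51/5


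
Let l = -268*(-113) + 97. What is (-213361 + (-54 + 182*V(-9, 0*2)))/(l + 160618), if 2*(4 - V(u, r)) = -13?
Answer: -211504/190999 ≈ -1.1074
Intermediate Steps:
V(u, r) = 21/2 (V(u, r) = 4 - 1/2*(-13) = 4 + 13/2 = 21/2)
l = 30381 (l = 30284 + 97 = 30381)
(-213361 + (-54 + 182*V(-9, 0*2)))/(l + 160618) = (-213361 + (-54 + 182*(21/2)))/(30381 + 160618) = (-213361 + (-54 + 1911))/190999 = (-213361 + 1857)*(1/190999) = -211504*1/190999 = -211504/190999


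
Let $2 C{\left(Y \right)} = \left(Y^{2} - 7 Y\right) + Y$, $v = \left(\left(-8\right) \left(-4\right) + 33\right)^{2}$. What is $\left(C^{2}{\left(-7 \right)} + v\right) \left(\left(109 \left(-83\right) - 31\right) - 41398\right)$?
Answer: $-317759039$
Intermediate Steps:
$v = 4225$ ($v = \left(32 + 33\right)^{2} = 65^{2} = 4225$)
$C{\left(Y \right)} = \frac{Y^{2}}{2} - 3 Y$ ($C{\left(Y \right)} = \frac{\left(Y^{2} - 7 Y\right) + Y}{2} = \frac{Y^{2} - 6 Y}{2} = \frac{Y^{2}}{2} - 3 Y$)
$\left(C^{2}{\left(-7 \right)} + v\right) \left(\left(109 \left(-83\right) - 31\right) - 41398\right) = \left(\left(\frac{1}{2} \left(-7\right) \left(-6 - 7\right)\right)^{2} + 4225\right) \left(\left(109 \left(-83\right) - 31\right) - 41398\right) = \left(\left(\frac{1}{2} \left(-7\right) \left(-13\right)\right)^{2} + 4225\right) \left(\left(-9047 - 31\right) - 41398\right) = \left(\left(\frac{91}{2}\right)^{2} + 4225\right) \left(-9078 - 41398\right) = \left(\frac{8281}{4} + 4225\right) \left(-50476\right) = \frac{25181}{4} \left(-50476\right) = -317759039$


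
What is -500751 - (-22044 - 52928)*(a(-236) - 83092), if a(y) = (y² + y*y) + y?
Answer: 2103513457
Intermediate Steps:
a(y) = y + 2*y² (a(y) = (y² + y²) + y = 2*y² + y = y + 2*y²)
-500751 - (-22044 - 52928)*(a(-236) - 83092) = -500751 - (-22044 - 52928)*(-236*(1 + 2*(-236)) - 83092) = -500751 - (-74972)*(-236*(1 - 472) - 83092) = -500751 - (-74972)*(-236*(-471) - 83092) = -500751 - (-74972)*(111156 - 83092) = -500751 - (-74972)*28064 = -500751 - 1*(-2104014208) = -500751 + 2104014208 = 2103513457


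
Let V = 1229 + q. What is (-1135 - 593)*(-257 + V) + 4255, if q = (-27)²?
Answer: -2935073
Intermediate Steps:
q = 729
V = 1958 (V = 1229 + 729 = 1958)
(-1135 - 593)*(-257 + V) + 4255 = (-1135 - 593)*(-257 + 1958) + 4255 = -1728*1701 + 4255 = -2939328 + 4255 = -2935073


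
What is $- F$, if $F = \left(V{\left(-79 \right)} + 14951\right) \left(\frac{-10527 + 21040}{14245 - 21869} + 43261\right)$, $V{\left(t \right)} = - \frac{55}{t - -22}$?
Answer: $- \frac{46847613604327}{72428} \approx -6.4682 \cdot 10^{8}$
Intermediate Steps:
$V{\left(t \right)} = - \frac{55}{22 + t}$ ($V{\left(t \right)} = - \frac{55}{t + 22} = - \frac{55}{22 + t}$)
$F = \frac{46847613604327}{72428}$ ($F = \left(- \frac{55}{22 - 79} + 14951\right) \left(\frac{-10527 + 21040}{14245 - 21869} + 43261\right) = \left(- \frac{55}{-57} + 14951\right) \left(\frac{10513}{-7624} + 43261\right) = \left(\left(-55\right) \left(- \frac{1}{57}\right) + 14951\right) \left(10513 \left(- \frac{1}{7624}\right) + 43261\right) = \left(\frac{55}{57} + 14951\right) \left(- \frac{10513}{7624} + 43261\right) = \frac{852262}{57} \cdot \frac{329811351}{7624} = \frac{46847613604327}{72428} \approx 6.4682 \cdot 10^{8}$)
$- F = \left(-1\right) \frac{46847613604327}{72428} = - \frac{46847613604327}{72428}$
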